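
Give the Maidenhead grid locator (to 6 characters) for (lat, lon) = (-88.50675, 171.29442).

RA51pl

Shift to the Maidenhead origin (180°W, 90°S): lon 351.2944, lat 1.4933.
Field (20°×10°, letters A–R): 351.2944/20 → 17 → R, 1.4933/10 → 0 → A; chars RA.
Square (2°×1°, digits 0–9): 11.2944/2 → 5, 1.4933/1 → 1; chars 51.
Subsquare (5′×2.5′, letters a–x): 1.2944/0.0833333 → 15 → p, 0.4933/0.0416667 → 11 → l; chars pl.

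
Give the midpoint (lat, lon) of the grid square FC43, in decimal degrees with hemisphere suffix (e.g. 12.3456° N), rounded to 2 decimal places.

66.50° S, 71.00° W

Field F=5, C=2: +5·20° lon, +2·10° lat → SW at lon -80°, lat -70°.
Square 4, 3: +4·2° lon, +3·1° lat → SW at lon -72°, lat -67°.
Cell spans 2° lon × 1° lat. Centre is SW corner plus half of each.
latitude 66.50° S, longitude 71.00° W.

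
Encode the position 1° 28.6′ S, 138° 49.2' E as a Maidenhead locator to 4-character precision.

PI98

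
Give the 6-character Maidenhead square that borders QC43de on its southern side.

Latitude subsquare e = 4; −1 → 3 = d.
The longitude characters are unchanged.

QC43dd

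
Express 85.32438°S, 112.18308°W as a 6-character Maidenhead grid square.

DA34vq

Shift to the Maidenhead origin (180°W, 90°S): lon 67.8169, lat 4.6756.
Field: lon ⌊67.8169/20⌋ = 3 → D; lat ⌊4.6756/10⌋ = 0 → A.
Square: lon ⌊7.8169/2⌋ = 3; lat ⌊4.6756/1⌋ = 4.
Subsquare: lon ⌊1.8169/0.0833333⌋ = 21 → v; lat ⌊0.6756/0.0416667⌋ = 16 → q.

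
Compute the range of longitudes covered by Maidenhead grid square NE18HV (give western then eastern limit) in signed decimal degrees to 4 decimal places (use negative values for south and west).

82.5833, 82.6667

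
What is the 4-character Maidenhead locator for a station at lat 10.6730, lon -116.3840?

DK10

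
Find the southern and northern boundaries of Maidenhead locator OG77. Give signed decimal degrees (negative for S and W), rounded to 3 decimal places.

-23.000, -22.000

Field O=14, G=6: +14·20° lon, +6·10° lat → SW at lon 100°, lat -30°.
Square 7, 7: +7·2° lon, +7·1° lat → SW at lon 114°, lat -23°.
Cell spans 2° lon × 1° lat.
south -23.000, north -22.000.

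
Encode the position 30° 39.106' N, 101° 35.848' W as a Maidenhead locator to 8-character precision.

DM90ep86

Shift to the Maidenhead origin (180°W, 90°S): lon 78.40253, lat 120.65177.
Field: 78.40253/20 → 3 → D, 120.65177/10 → 12 → M; chars DM.
Square: 18.40253/2 → 9, 0.65177/1 → 0; chars 90.
Subsquare: 0.40253/0.0833333 → 4 → e, 0.65177/0.0416667 → 15 → p; chars ep.
Extended square: 0.06920/0.00833333 → 8, 0.02677/0.00416667 → 6; chars 86.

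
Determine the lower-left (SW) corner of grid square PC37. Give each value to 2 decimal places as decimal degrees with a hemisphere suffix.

63.00° S, 126.00° E

Field P=15, C=2: +15·20° lon, +2·10° lat → SW at lon 120°, lat -70°.
Square 3, 7: +3·2° lon, +7·1° lat → SW at lon 126°, lat -63°.
latitude 63.00° S, longitude 126.00° E.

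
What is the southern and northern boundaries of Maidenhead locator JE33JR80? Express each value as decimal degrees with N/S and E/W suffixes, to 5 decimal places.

Field J=9, E=4: +9·20° lon, +4·10° lat → SW at lon 0°, lat -50°.
Square 3, 3: +3·2° lon, +3·1° lat → SW at lon 6°, lat -47°.
Subsquare j=9, r=17: +9·0.0833333° lon, +17·0.0416667° lat → SW at lon 6.75°, lat -46.2917°.
Extended square 8, 0: +8·0.00833333° lon, +0·0.00416667° lat → SW at lon 6.81667°, lat -46.2917°.
Cell spans 0.00833333° lon × 0.00416667° lat.
south 46.29167° S, north 46.28750° S.

46.29167° S, 46.28750° S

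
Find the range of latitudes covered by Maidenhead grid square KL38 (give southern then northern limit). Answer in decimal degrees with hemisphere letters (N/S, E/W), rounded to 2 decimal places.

Field K=10, L=11: +10·20° lon, +11·10° lat → SW at lon 20°, lat 20°.
Square 3, 8: +3·2° lon, +8·1° lat → SW at lon 26°, lat 28°.
Cell spans 2° lon × 1° lat.
south 28.00° N, north 29.00° N.

28.00° N, 29.00° N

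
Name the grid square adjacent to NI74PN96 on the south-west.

NI74pn85

Longitude extended square 9; −1 → 8.
Latitude extended square 6; −1 → 5.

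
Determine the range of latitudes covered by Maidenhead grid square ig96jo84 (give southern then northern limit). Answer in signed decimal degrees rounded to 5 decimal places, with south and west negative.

Field I=8, G=6: +8·20° lon, +6·10° lat → SW at lon -20°, lat -30°.
Square 9, 6: +9·2° lon, +6·1° lat → SW at lon -2°, lat -24°.
Subsquare j=9, o=14: +9·0.0833333° lon, +14·0.0416667° lat → SW at lon -1.25°, lat -23.4167°.
Extended square 8, 4: +8·0.00833333° lon, +4·0.00416667° lat → SW at lon -1.18333°, lat -23.4°.
Cell spans 0.00833333° lon × 0.00416667° lat.
south -23.40000, north -23.39583.

-23.40000, -23.39583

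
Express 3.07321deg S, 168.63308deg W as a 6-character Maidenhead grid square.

AI56qw

Offset from 180°W / 90°S: lon 11.3669°, lat 86.9268°.
Field (20°×10°, letters A–R): 11.3669/20 → 0 → A, 86.9268/10 → 8 → I; chars AI.
Square (2°×1°, digits 0–9): 11.3669/2 → 5, 6.9268/1 → 6; chars 56.
Subsquare (5′×2.5′, letters a–x): 1.3669/0.0833333 → 16 → q, 0.9268/0.0416667 → 22 → w; chars qw.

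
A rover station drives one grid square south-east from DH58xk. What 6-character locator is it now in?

Longitude subsquare x = 23; +1 → 24, wraps to 0 = a, carry into square.
Longitude square 5; +1 → 6.
Latitude subsquare k = 10; −1 → 9 = j.

DH68aj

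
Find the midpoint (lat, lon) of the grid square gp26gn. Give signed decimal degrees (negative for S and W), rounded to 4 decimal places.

Field G=6, P=15: +6·20° lon, +15·10° lat → SW at lon -60°, lat 60°.
Square 2, 6: +2·2° lon, +6·1° lat → SW at lon -56°, lat 66°.
Subsquare g=6, n=13: +6·0.0833333° lon, +13·0.0416667° lat → SW at lon -55.5°, lat 66.5417°.
Cell spans 0.0833333° lon × 0.0416667° lat. Centre is SW corner plus half of each.
latitude 66.5625, longitude -55.4583.

66.5625, -55.4583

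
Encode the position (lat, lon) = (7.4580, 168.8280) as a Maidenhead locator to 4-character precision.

Add 180° to longitude and 90° to latitude: 348.83, 97.46.
Field: lon ⌊348.83/20⌋ = 17 → R; lat ⌊97.46/10⌋ = 9 → J.
Square: lon ⌊8.83/2⌋ = 4; lat ⌊7.46/1⌋ = 7.

RJ47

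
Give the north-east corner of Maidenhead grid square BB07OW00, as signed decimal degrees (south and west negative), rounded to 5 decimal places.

-72.07917, -158.82500

Field B=1, B=1: +1·20° lon, +1·10° lat → SW at lon -160°, lat -80°.
Square 0, 7: +0·2° lon, +7·1° lat → SW at lon -160°, lat -73°.
Subsquare o=14, w=22: +14·0.0833333° lon, +22·0.0416667° lat → SW at lon -158.833°, lat -72.0833°.
Extended square 0, 0: +0·0.00833333° lon, +0·0.00416667° lat → SW at lon -158.833°, lat -72.0833°.
Cell spans 0.00833333° lon × 0.00416667° lat. NE corner is SW corner plus one full cell.
latitude -72.07917, longitude -158.82500.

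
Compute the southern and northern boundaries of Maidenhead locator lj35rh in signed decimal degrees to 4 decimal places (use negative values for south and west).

5.2917, 5.3333

Field L=11, J=9: +11·20° lon, +9·10° lat → SW at lon 40°, lat 0°.
Square 3, 5: +3·2° lon, +5·1° lat → SW at lon 46°, lat 5°.
Subsquare r=17, h=7: +17·0.0833333° lon, +7·0.0416667° lat → SW at lon 47.4167°, lat 5.29167°.
Cell spans 0.0833333° lon × 0.0416667° lat.
south 5.2917, north 5.3333.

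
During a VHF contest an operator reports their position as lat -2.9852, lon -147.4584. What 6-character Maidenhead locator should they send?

BI67ga

Add 180° to longitude and 90° to latitude: 32.5416, 87.0148.
Field: 32.5416/20 → 1 → B, 87.0148/10 → 8 → I; chars BI.
Square: 12.5416/2 → 6, 7.0148/1 → 7; chars 67.
Subsquare: 0.5416/0.0833333 → 6 → g, 0.0148/0.0416667 → 0 → a; chars ga.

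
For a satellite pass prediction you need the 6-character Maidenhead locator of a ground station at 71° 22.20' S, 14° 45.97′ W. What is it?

Shift to the Maidenhead origin (180°W, 90°S): lon 165.2338, lat 18.6300.
Field (20°×10°, letters A–R): lon ⌊165.2338/20⌋ = 8 → I; lat ⌊18.6300/10⌋ = 1 → B.
Square (2°×1°, digits 0–9): lon ⌊5.2338/2⌋ = 2; lat ⌊8.6300/1⌋ = 8.
Subsquare (5′×2.5′, letters a–x): lon ⌊1.2338/0.0833333⌋ = 14 → o; lat ⌊0.6300/0.0416667⌋ = 15 → p.

IB28op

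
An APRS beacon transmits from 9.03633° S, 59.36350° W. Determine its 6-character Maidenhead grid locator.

Shift to the Maidenhead origin (180°W, 90°S): lon 120.6365, lat 80.9637.
Field: lon ⌊120.6365/20⌋ = 6 → G; lat ⌊80.9637/10⌋ = 8 → I.
Square: lon ⌊0.6365/2⌋ = 0; lat ⌊0.9637/1⌋ = 0.
Subsquare: lon ⌊0.6365/0.0833333⌋ = 7 → h; lat ⌊0.9637/0.0416667⌋ = 23 → x.

GI00hx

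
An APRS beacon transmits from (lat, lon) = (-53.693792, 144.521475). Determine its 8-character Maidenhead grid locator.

Shift to the Maidenhead origin (180°W, 90°S): lon 324.52148, lat 36.30621.
Field (20°×10°, letters A–R): lon ⌊324.52148/20⌋ = 16 → Q; lat ⌊36.30621/10⌋ = 3 → D.
Square (2°×1°, digits 0–9): lon ⌊4.52148/2⌋ = 2; lat ⌊6.30621/1⌋ = 6.
Subsquare (5′×2.5′, letters a–x): lon ⌊0.52148/0.0833333⌋ = 6 → g; lat ⌊0.30621/0.0416667⌋ = 7 → h.
Extended square (30″×15″, digits 0–9): lon ⌊0.02148/0.00833333⌋ = 2; lat ⌊0.01454/0.00416667⌋ = 3.

QD26gh23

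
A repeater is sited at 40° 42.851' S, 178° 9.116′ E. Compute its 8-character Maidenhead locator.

Offset from 180°W / 90°S: lon 358.15193°, lat 49.28582°.
Field: 358.15193/20 → 17 → R, 49.28582/10 → 4 → E; chars RE.
Square: 18.15193/2 → 9, 9.28582/1 → 9; chars 99.
Subsquare: 0.15193/0.0833333 → 1 → b, 0.28582/0.0416667 → 6 → g; chars bg.
Extended square: 0.06860/0.00833333 → 8, 0.03582/0.00416667 → 8; chars 88.

RE99bg88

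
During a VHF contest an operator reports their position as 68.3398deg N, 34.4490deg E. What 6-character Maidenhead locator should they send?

KP78fi

Offset from 180°W / 90°S: lon 214.4490°, lat 158.3398°.
Field: lon ⌊214.4490/20⌋ = 10 → K; lat ⌊158.3398/10⌋ = 15 → P.
Square: lon ⌊14.4490/2⌋ = 7; lat ⌊8.3398/1⌋ = 8.
Subsquare: lon ⌊0.4490/0.0833333⌋ = 5 → f; lat ⌊0.3398/0.0416667⌋ = 8 → i.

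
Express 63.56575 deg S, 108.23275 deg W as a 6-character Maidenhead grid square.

Add 180° to longitude and 90° to latitude: 71.7673, 26.4342.
Field (20°×10°, letters A–R): 71.7673/20 → 3 → D, 26.4342/10 → 2 → C; chars DC.
Square (2°×1°, digits 0–9): 11.7673/2 → 5, 6.4342/1 → 6; chars 56.
Subsquare (5′×2.5′, letters a–x): 1.7673/0.0833333 → 21 → v, 0.4342/0.0416667 → 10 → k; chars vk.

DC56vk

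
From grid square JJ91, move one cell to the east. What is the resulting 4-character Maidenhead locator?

Longitude square 9; +1 → 10, wraps to 0, carry into field.
Longitude field J = 9; +1 → 10 = K.
The latitude characters are unchanged.

KJ01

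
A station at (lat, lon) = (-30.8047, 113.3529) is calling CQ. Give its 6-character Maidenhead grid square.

OF69qe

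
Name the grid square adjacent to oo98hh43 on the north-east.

OO98hh54

Longitude extended square 4; +1 → 5.
Latitude extended square 3; +1 → 4.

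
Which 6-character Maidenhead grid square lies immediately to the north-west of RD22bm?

RD22an

Longitude subsquare b = 1; −1 → 0 = a.
Latitude subsquare m = 12; +1 → 13 = n.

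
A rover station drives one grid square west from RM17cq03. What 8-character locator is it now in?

Longitude extended square 0; −1 → -1, wraps to 9, carry into subsquare.
Longitude subsquare c = 2; −1 → 1 = b.
The latitude characters are unchanged.

RM17bq93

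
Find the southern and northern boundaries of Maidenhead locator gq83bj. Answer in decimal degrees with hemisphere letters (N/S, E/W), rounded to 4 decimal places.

Field G=6, Q=16: +6·20° lon, +16·10° lat → SW at lon -60°, lat 70°.
Square 8, 3: +8·2° lon, +3·1° lat → SW at lon -44°, lat 73°.
Subsquare b=1, j=9: +1·0.0833333° lon, +9·0.0416667° lat → SW at lon -43.9167°, lat 73.375°.
Cell spans 0.0833333° lon × 0.0416667° lat.
south 73.3750° N, north 73.4167° N.

73.3750° N, 73.4167° N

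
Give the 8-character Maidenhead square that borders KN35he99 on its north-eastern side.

Longitude extended square 9; +1 → 10, wraps to 0, carry into subsquare.
Longitude subsquare h = 7; +1 → 8 = i.
Latitude extended square 9; +1 → 10, wraps to 0, carry into subsquare.
Latitude subsquare e = 4; +1 → 5 = f.

KN35if00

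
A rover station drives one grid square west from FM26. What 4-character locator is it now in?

FM16

Longitude square 2; −1 → 1.
The latitude characters are unchanged.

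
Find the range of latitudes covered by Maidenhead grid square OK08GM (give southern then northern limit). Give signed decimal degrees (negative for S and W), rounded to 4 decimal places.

18.5000, 18.5417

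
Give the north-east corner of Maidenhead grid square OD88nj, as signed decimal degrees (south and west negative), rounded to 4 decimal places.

Field O=14, D=3: +14·20° lon, +3·10° lat → SW at lon 100°, lat -60°.
Square 8, 8: +8·2° lon, +8·1° lat → SW at lon 116°, lat -52°.
Subsquare n=13, j=9: +13·0.0833333° lon, +9·0.0416667° lat → SW at lon 117.083°, lat -51.625°.
Cell spans 0.0833333° lon × 0.0416667° lat. NE corner is SW corner plus one full cell.
latitude -51.5833, longitude 117.1667.

-51.5833, 117.1667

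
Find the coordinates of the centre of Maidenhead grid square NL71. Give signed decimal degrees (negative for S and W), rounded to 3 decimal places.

Field N=13, L=11: +13·20° lon, +11·10° lat → SW at lon 80°, lat 20°.
Square 7, 1: +7·2° lon, +1·1° lat → SW at lon 94°, lat 21°.
Cell spans 2° lon × 1° lat. Centre is SW corner plus half of each.
latitude 21.500, longitude 95.000.

21.500, 95.000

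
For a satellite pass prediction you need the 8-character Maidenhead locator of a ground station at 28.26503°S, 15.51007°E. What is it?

Add 180° to longitude and 90° to latitude: 195.51007, 61.73497.
Field: lon ⌊195.51007/20⌋ = 9 → J; lat ⌊61.73497/10⌋ = 6 → G.
Square: lon ⌊15.51007/2⌋ = 7; lat ⌊1.73497/1⌋ = 1.
Subsquare: lon ⌊1.51007/0.0833333⌋ = 18 → s; lat ⌊0.73497/0.0416667⌋ = 17 → r.
Extended square: lon ⌊0.01007/0.00833333⌋ = 1; lat ⌊0.02664/0.00416667⌋ = 6.

JG71sr16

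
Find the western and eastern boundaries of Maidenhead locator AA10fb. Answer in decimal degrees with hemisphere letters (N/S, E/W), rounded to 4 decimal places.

Field A=0, A=0: +0·20° lon, +0·10° lat → SW at lon -180°, lat -90°.
Square 1, 0: +1·2° lon, +0·1° lat → SW at lon -178°, lat -90°.
Subsquare f=5, b=1: +5·0.0833333° lon, +1·0.0416667° lat → SW at lon -177.583°, lat -89.9583°.
Cell spans 0.0833333° lon × 0.0416667° lat.
west 177.5833° W, east 177.5000° W.

177.5833° W, 177.5000° W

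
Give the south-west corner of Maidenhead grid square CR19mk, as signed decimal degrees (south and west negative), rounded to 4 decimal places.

Field C=2, R=17: +2·20° lon, +17·10° lat → SW at lon -140°, lat 80°.
Square 1, 9: +1·2° lon, +9·1° lat → SW at lon -138°, lat 89°.
Subsquare m=12, k=10: +12·0.0833333° lon, +10·0.0416667° lat → SW at lon -137°, lat 89.4167°.
latitude 89.4167, longitude -137.0000.

89.4167, -137.0000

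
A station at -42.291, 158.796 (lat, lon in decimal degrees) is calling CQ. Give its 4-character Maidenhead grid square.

QE97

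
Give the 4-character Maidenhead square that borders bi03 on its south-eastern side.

Longitude square 0; +1 → 1.
Latitude square 3; −1 → 2.

BI12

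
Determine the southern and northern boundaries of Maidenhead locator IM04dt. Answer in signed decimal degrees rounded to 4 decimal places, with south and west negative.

34.7917, 34.8333

Field I=8, M=12: +8·20° lon, +12·10° lat → SW at lon -20°, lat 30°.
Square 0, 4: +0·2° lon, +4·1° lat → SW at lon -20°, lat 34°.
Subsquare d=3, t=19: +3·0.0833333° lon, +19·0.0416667° lat → SW at lon -19.75°, lat 34.7917°.
Cell spans 0.0833333° lon × 0.0416667° lat.
south 34.7917, north 34.8333.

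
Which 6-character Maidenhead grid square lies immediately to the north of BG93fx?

BG94fa

Latitude subsquare x = 23; +1 → 24, wraps to 0 = a, carry into square.
Latitude square 3; +1 → 4.
The longitude characters are unchanged.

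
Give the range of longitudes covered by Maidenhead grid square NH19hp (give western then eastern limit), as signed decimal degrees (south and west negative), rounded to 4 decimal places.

82.5833, 82.6667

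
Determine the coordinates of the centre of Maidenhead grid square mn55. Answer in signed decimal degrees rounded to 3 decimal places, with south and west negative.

45.500, 71.000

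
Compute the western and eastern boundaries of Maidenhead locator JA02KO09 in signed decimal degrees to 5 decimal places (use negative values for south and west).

0.83333, 0.84167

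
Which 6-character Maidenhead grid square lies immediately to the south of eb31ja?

EB30jx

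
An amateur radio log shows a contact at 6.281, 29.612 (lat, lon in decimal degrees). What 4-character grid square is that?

KJ46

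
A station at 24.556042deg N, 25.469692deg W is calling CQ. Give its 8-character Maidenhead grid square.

HL74gn33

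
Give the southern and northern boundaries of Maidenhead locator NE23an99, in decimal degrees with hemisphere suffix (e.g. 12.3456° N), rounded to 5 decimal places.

Field N=13, E=4: +13·20° lon, +4·10° lat → SW at lon 80°, lat -50°.
Square 2, 3: +2·2° lon, +3·1° lat → SW at lon 84°, lat -47°.
Subsquare a=0, n=13: +0·0.0833333° lon, +13·0.0416667° lat → SW at lon 84°, lat -46.4583°.
Extended square 9, 9: +9·0.00833333° lon, +9·0.00416667° lat → SW at lon 84.075°, lat -46.4208°.
Cell spans 0.00833333° lon × 0.00416667° lat.
south 46.42083° S, north 46.41667° S.

46.42083° S, 46.41667° S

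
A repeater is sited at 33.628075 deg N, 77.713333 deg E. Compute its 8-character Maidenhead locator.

MM83up50

Add 180° to longitude and 90° to latitude: 257.71333, 123.62807.
Field (20°×10°, letters A–R): 257.71333/20 → 12 → M, 123.62807/10 → 12 → M; chars MM.
Square (2°×1°, digits 0–9): 17.71333/2 → 8, 3.62807/1 → 3; chars 83.
Subsquare (5′×2.5′, letters a–x): 1.71333/0.0833333 → 20 → u, 0.62807/0.0416667 → 15 → p; chars up.
Extended square (30″×15″, digits 0–9): 0.04667/0.00833333 → 5, 0.00307/0.00416667 → 0; chars 50.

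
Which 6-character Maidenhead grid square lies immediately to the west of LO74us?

LO74ts

Longitude subsquare u = 20; −1 → 19 = t.
The latitude characters are unchanged.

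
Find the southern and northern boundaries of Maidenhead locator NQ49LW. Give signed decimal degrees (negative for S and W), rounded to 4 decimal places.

Field N=13, Q=16: +13·20° lon, +16·10° lat → SW at lon 80°, lat 70°.
Square 4, 9: +4·2° lon, +9·1° lat → SW at lon 88°, lat 79°.
Subsquare l=11, w=22: +11·0.0833333° lon, +22·0.0416667° lat → SW at lon 88.9167°, lat 79.9167°.
Cell spans 0.0833333° lon × 0.0416667° lat.
south 79.9167, north 79.9583.

79.9167, 79.9583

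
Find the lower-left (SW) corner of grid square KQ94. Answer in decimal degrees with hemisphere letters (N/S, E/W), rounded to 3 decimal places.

74.000° N, 38.000° E

Field K=10, Q=16: +10·20° lon, +16·10° lat → SW at lon 20°, lat 70°.
Square 9, 4: +9·2° lon, +4·1° lat → SW at lon 38°, lat 74°.
latitude 74.000° N, longitude 38.000° E.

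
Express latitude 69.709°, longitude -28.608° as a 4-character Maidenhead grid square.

HP59

Add 180° to longitude and 90° to latitude: 151.39, 159.71.
Field: 151.39/20 → 7 → H, 159.71/10 → 15 → P; chars HP.
Square: 11.39/2 → 5, 9.71/1 → 9; chars 59.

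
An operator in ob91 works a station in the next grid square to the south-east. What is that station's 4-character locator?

PB00

Longitude square 9; +1 → 10, wraps to 0, carry into field.
Longitude field O = 14; +1 → 15 = P.
Latitude square 1; −1 → 0.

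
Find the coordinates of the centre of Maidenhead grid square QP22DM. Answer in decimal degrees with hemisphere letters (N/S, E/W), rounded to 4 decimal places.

62.5208° N, 144.2917° E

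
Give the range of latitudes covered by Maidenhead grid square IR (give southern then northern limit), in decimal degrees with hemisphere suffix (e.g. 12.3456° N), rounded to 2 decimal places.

80.00° N, 90.00° N

Field I=8, R=17: +8·20° lon, +17·10° lat → SW at lon -20°, lat 80°.
Cell spans 20° lon × 10° lat.
south 80.00° N, north 90.00° N.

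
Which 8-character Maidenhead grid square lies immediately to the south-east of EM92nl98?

EM92ol07

Longitude extended square 9; +1 → 10, wraps to 0, carry into subsquare.
Longitude subsquare n = 13; +1 → 14 = o.
Latitude extended square 8; −1 → 7.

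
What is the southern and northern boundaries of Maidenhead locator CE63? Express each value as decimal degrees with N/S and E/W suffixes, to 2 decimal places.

47.00° S, 46.00° S

Field C=2, E=4: +2·20° lon, +4·10° lat → SW at lon -140°, lat -50°.
Square 6, 3: +6·2° lon, +3·1° lat → SW at lon -128°, lat -47°.
Cell spans 2° lon × 1° lat.
south 47.00° S, north 46.00° S.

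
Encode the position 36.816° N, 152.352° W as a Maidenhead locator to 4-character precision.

BM36

Shift to the Maidenhead origin (180°W, 90°S): lon 27.65, lat 126.82.
Field: lon ⌊27.65/20⌋ = 1 → B; lat ⌊126.82/10⌋ = 12 → M.
Square: lon ⌊7.65/2⌋ = 3; lat ⌊6.82/1⌋ = 6.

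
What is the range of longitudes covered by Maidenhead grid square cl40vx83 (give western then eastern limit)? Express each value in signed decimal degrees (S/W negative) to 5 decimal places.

-130.18333, -130.17500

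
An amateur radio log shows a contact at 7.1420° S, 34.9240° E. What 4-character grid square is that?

KI72

Offset from 180°W / 90°S: lon 214.92°, lat 82.86°.
Field: 214.92/20 → 10 → K, 82.86/10 → 8 → I; chars KI.
Square: 14.92/2 → 7, 2.86/1 → 2; chars 72.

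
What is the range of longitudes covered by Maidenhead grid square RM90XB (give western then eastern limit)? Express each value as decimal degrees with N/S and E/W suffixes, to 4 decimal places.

Field R=17, M=12: +17·20° lon, +12·10° lat → SW at lon 160°, lat 30°.
Square 9, 0: +9·2° lon, +0·1° lat → SW at lon 178°, lat 30°.
Subsquare x=23, b=1: +23·0.0833333° lon, +1·0.0416667° lat → SW at lon 179.917°, lat 30.0417°.
Cell spans 0.0833333° lon × 0.0416667° lat.
west 179.9167° E, east 180.0000° E.

179.9167° E, 180.0000° E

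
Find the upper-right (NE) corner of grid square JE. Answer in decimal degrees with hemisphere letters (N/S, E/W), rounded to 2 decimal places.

40.00° S, 20.00° E

Field J=9, E=4: +9·20° lon, +4·10° lat → SW at lon 0°, lat -50°.
Cell spans 20° lon × 10° lat. NE corner is SW corner plus one full cell.
latitude 40.00° S, longitude 20.00° E.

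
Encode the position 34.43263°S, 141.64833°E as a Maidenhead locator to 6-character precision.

QF05tn

Add 180° to longitude and 90° to latitude: 321.6483, 55.5674.
Field: lon ⌊321.6483/20⌋ = 16 → Q; lat ⌊55.5674/10⌋ = 5 → F.
Square: lon ⌊1.6483/2⌋ = 0; lat ⌊5.5674/1⌋ = 5.
Subsquare: lon ⌊1.6483/0.0833333⌋ = 19 → t; lat ⌊0.5674/0.0416667⌋ = 13 → n.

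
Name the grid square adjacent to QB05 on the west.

PB95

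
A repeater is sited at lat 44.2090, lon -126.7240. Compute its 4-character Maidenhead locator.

Offset from 180°W / 90°S: lon 53.28°, lat 134.21°.
Field: 53.28/20 → 2 → C, 134.21/10 → 13 → N; chars CN.
Square: 13.28/2 → 6, 4.21/1 → 4; chars 64.

CN64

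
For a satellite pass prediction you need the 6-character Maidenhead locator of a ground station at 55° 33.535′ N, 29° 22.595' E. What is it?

KO45qn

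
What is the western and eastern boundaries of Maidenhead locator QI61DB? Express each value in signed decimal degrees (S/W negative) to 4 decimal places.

152.2500, 152.3333

Field Q=16, I=8: +16·20° lon, +8·10° lat → SW at lon 140°, lat -10°.
Square 6, 1: +6·2° lon, +1·1° lat → SW at lon 152°, lat -9°.
Subsquare d=3, b=1: +3·0.0833333° lon, +1·0.0416667° lat → SW at lon 152.25°, lat -8.95833°.
Cell spans 0.0833333° lon × 0.0416667° lat.
west 152.2500, east 152.3333.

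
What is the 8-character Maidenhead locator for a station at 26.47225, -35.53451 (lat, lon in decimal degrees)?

HL26fl53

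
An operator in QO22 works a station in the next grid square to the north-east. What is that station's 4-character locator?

Longitude square 2; +1 → 3.
Latitude square 2; +1 → 3.

QO33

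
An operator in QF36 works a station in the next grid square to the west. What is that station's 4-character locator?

Longitude square 3; −1 → 2.
The latitude characters are unchanged.

QF26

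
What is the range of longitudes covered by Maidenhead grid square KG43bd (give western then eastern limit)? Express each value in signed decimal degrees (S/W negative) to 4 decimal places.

Field K=10, G=6: +10·20° lon, +6·10° lat → SW at lon 20°, lat -30°.
Square 4, 3: +4·2° lon, +3·1° lat → SW at lon 28°, lat -27°.
Subsquare b=1, d=3: +1·0.0833333° lon, +3·0.0416667° lat → SW at lon 28.0833°, lat -26.875°.
Cell spans 0.0833333° lon × 0.0416667° lat.
west 28.0833, east 28.1667.

28.0833, 28.1667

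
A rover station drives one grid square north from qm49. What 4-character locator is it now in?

Latitude square 9; +1 → 10, wraps to 0, carry into field.
Latitude field M = 12; +1 → 13 = N.
The longitude characters are unchanged.

QN40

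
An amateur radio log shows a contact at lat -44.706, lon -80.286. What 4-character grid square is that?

EE95

Shift to the Maidenhead origin (180°W, 90°S): lon 99.71, lat 45.29.
Field: lon ⌊99.71/20⌋ = 4 → E; lat ⌊45.29/10⌋ = 4 → E.
Square: lon ⌊19.71/2⌋ = 9; lat ⌊5.29/1⌋ = 5.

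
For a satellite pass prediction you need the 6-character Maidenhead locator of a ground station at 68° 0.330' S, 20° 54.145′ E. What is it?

KC01kx

Shift to the Maidenhead origin (180°W, 90°S): lon 200.9024, lat 21.9945.
Field (20°×10°, letters A–R): 200.9024/20 → 10 → K, 21.9945/10 → 2 → C; chars KC.
Square (2°×1°, digits 0–9): 0.9024/2 → 0, 1.9945/1 → 1; chars 01.
Subsquare (5′×2.5′, letters a–x): 0.9024/0.0833333 → 10 → k, 0.9945/0.0416667 → 23 → x; chars kx.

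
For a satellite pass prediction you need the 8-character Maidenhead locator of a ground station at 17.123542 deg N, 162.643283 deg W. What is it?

AK87qc29

Offset from 180°W / 90°S: lon 17.35672°, lat 107.12354°.
Field: lon ⌊17.35672/20⌋ = 0 → A; lat ⌊107.12354/10⌋ = 10 → K.
Square: lon ⌊17.35672/2⌋ = 8; lat ⌊7.12354/1⌋ = 7.
Subsquare: lon ⌊1.35672/0.0833333⌋ = 16 → q; lat ⌊0.12354/0.0416667⌋ = 2 → c.
Extended square: lon ⌊0.02338/0.00833333⌋ = 2; lat ⌊0.04021/0.00416667⌋ = 9.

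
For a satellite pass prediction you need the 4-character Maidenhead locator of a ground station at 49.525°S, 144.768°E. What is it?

Shift to the Maidenhead origin (180°W, 90°S): lon 324.77, lat 40.48.
Field: 324.77/20 → 16 → Q, 40.48/10 → 4 → E; chars QE.
Square: 4.77/2 → 2, 0.48/1 → 0; chars 20.

QE20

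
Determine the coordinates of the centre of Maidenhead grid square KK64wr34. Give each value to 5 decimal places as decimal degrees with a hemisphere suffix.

14.72708° N, 33.86250° E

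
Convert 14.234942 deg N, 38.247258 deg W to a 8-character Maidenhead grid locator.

HK04vf06

Add 180° to longitude and 90° to latitude: 141.75274, 104.23494.
Field: lon ⌊141.75274/20⌋ = 7 → H; lat ⌊104.23494/10⌋ = 10 → K.
Square: lon ⌊1.75274/2⌋ = 0; lat ⌊4.23494/1⌋ = 4.
Subsquare: lon ⌊1.75274/0.0833333⌋ = 21 → v; lat ⌊0.23494/0.0416667⌋ = 5 → f.
Extended square: lon ⌊0.00274/0.00833333⌋ = 0; lat ⌊0.02661/0.00416667⌋ = 6.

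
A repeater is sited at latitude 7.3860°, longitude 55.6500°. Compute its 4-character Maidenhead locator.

LJ77

Offset from 180°W / 90°S: lon 235.65°, lat 97.39°.
Field: 235.65/20 → 11 → L, 97.39/10 → 9 → J; chars LJ.
Square: 15.65/2 → 7, 7.39/1 → 7; chars 77.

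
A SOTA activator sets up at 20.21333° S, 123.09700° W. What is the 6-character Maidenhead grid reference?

CG89ks

Add 180° to longitude and 90° to latitude: 56.9030, 69.7867.
Field: 56.9030/20 → 2 → C, 69.7867/10 → 6 → G; chars CG.
Square: 16.9030/2 → 8, 9.7867/1 → 9; chars 89.
Subsquare: 0.9030/0.0833333 → 10 → k, 0.7867/0.0416667 → 18 → s; chars ks.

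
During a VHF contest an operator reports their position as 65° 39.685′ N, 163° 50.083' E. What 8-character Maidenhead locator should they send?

RP15wp08

Offset from 180°W / 90°S: lon 343.83472°, lat 155.66142°.
Field (20°×10°, letters A–R): 343.83472/20 → 17 → R, 155.66142/10 → 15 → P; chars RP.
Square (2°×1°, digits 0–9): 3.83472/2 → 1, 5.66142/1 → 5; chars 15.
Subsquare (5′×2.5′, letters a–x): 1.83472/0.0833333 → 22 → w, 0.66142/0.0416667 → 15 → p; chars wp.
Extended square (30″×15″, digits 0–9): 0.00138/0.00833333 → 0, 0.03642/0.00416667 → 8; chars 08.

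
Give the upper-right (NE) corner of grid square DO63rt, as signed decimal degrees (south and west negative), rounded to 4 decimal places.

Field D=3, O=14: +3·20° lon, +14·10° lat → SW at lon -120°, lat 50°.
Square 6, 3: +6·2° lon, +3·1° lat → SW at lon -108°, lat 53°.
Subsquare r=17, t=19: +17·0.0833333° lon, +19·0.0416667° lat → SW at lon -106.583°, lat 53.7917°.
Cell spans 0.0833333° lon × 0.0416667° lat. NE corner is SW corner plus one full cell.
latitude 53.8333, longitude -106.5000.

53.8333, -106.5000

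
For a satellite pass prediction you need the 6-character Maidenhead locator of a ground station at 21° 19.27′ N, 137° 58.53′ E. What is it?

PL81xh

Shift to the Maidenhead origin (180°W, 90°S): lon 317.9755, lat 111.3212.
Field: lon ⌊317.9755/20⌋ = 15 → P; lat ⌊111.3212/10⌋ = 11 → L.
Square: lon ⌊17.9755/2⌋ = 8; lat ⌊1.3212/1⌋ = 1.
Subsquare: lon ⌊1.9755/0.0833333⌋ = 23 → x; lat ⌊0.3212/0.0416667⌋ = 7 → h.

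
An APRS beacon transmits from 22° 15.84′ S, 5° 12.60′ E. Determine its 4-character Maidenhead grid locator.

JG27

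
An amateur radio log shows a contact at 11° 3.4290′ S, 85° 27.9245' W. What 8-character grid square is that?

EH78gw46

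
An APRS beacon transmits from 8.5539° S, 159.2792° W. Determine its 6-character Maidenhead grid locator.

Add 180° to longitude and 90° to latitude: 20.7208, 81.4461.
Field (20°×10°, letters A–R): 20.7208/20 → 1 → B, 81.4461/10 → 8 → I; chars BI.
Square (2°×1°, digits 0–9): 0.7208/2 → 0, 1.4461/1 → 1; chars 01.
Subsquare (5′×2.5′, letters a–x): 0.7208/0.0833333 → 8 → i, 0.4461/0.0416667 → 10 → k; chars ik.

BI01ik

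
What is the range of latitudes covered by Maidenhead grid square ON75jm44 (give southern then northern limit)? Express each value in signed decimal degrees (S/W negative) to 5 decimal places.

45.51667, 45.52083

Field O=14, N=13: +14·20° lon, +13·10° lat → SW at lon 100°, lat 40°.
Square 7, 5: +7·2° lon, +5·1° lat → SW at lon 114°, lat 45°.
Subsquare j=9, m=12: +9·0.0833333° lon, +12·0.0416667° lat → SW at lon 114.75°, lat 45.5°.
Extended square 4, 4: +4·0.00833333° lon, +4·0.00416667° lat → SW at lon 114.783°, lat 45.5167°.
Cell spans 0.00833333° lon × 0.00416667° lat.
south 45.51667, north 45.52083.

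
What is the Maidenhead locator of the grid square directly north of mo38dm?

Latitude subsquare m = 12; +1 → 13 = n.
The longitude characters are unchanged.

MO38dn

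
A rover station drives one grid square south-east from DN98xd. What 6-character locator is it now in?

Longitude subsquare x = 23; +1 → 24, wraps to 0 = a, carry into square.
Longitude square 9; +1 → 10, wraps to 0, carry into field.
Longitude field D = 3; +1 → 4 = E.
Latitude subsquare d = 3; −1 → 2 = c.

EN08ac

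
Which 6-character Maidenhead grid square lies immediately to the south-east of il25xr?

IL35aq

Longitude subsquare x = 23; +1 → 24, wraps to 0 = a, carry into square.
Longitude square 2; +1 → 3.
Latitude subsquare r = 17; −1 → 16 = q.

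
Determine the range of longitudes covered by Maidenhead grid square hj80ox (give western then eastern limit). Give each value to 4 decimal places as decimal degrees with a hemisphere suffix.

22.8333° W, 22.7500° W

Field H=7, J=9: +7·20° lon, +9·10° lat → SW at lon -40°, lat 0°.
Square 8, 0: +8·2° lon, +0·1° lat → SW at lon -24°, lat 0°.
Subsquare o=14, x=23: +14·0.0833333° lon, +23·0.0416667° lat → SW at lon -22.8333°, lat 0.958333°.
Cell spans 0.0833333° lon × 0.0416667° lat.
west 22.8333° W, east 22.7500° W.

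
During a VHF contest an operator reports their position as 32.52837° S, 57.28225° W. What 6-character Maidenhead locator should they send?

GF17il

Shift to the Maidenhead origin (180°W, 90°S): lon 122.7177, lat 57.4716.
Field: 122.7177/20 → 6 → G, 57.4716/10 → 5 → F; chars GF.
Square: 2.7177/2 → 1, 7.4716/1 → 7; chars 17.
Subsquare: 0.7177/0.0833333 → 8 → i, 0.4716/0.0416667 → 11 → l; chars il.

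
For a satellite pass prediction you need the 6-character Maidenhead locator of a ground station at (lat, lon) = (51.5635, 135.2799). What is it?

PO71pn

Offset from 180°W / 90°S: lon 315.2799°, lat 141.5635°.
Field: 315.2799/20 → 15 → P, 141.5635/10 → 14 → O; chars PO.
Square: 15.2799/2 → 7, 1.5635/1 → 1; chars 71.
Subsquare: 1.2799/0.0833333 → 15 → p, 0.5635/0.0416667 → 13 → n; chars pn.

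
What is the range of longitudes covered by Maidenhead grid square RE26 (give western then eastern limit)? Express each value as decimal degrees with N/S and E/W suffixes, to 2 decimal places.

Field R=17, E=4: +17·20° lon, +4·10° lat → SW at lon 160°, lat -50°.
Square 2, 6: +2·2° lon, +6·1° lat → SW at lon 164°, lat -44°.
Cell spans 2° lon × 1° lat.
west 164.00° E, east 166.00° E.

164.00° E, 166.00° E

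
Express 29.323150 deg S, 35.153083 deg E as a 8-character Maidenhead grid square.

KG70nq82

Offset from 180°W / 90°S: lon 215.15308°, lat 60.67685°.
Field: lon ⌊215.15308/20⌋ = 10 → K; lat ⌊60.67685/10⌋ = 6 → G.
Square: lon ⌊15.15308/2⌋ = 7; lat ⌊0.67685/1⌋ = 0.
Subsquare: lon ⌊1.15308/0.0833333⌋ = 13 → n; lat ⌊0.67685/0.0416667⌋ = 16 → q.
Extended square: lon ⌊0.06975/0.00833333⌋ = 8; lat ⌊0.01018/0.00416667⌋ = 2.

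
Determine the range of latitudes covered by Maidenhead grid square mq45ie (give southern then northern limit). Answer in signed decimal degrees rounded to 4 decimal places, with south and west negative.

75.1667, 75.2083

Field M=12, Q=16: +12·20° lon, +16·10° lat → SW at lon 60°, lat 70°.
Square 4, 5: +4·2° lon, +5·1° lat → SW at lon 68°, lat 75°.
Subsquare i=8, e=4: +8·0.0833333° lon, +4·0.0416667° lat → SW at lon 68.6667°, lat 75.1667°.
Cell spans 0.0833333° lon × 0.0416667° lat.
south 75.1667, north 75.2083.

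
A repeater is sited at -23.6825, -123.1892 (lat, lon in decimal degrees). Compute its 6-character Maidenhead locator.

CG86jh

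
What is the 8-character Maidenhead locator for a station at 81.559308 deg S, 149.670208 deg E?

QA48uk05

Shift to the Maidenhead origin (180°W, 90°S): lon 329.67021, lat 8.44069.
Field: lon ⌊329.67021/20⌋ = 16 → Q; lat ⌊8.44069/10⌋ = 0 → A.
Square: lon ⌊9.67021/2⌋ = 4; lat ⌊8.44069/1⌋ = 8.
Subsquare: lon ⌊1.67021/0.0833333⌋ = 20 → u; lat ⌊0.44069/0.0416667⌋ = 10 → k.
Extended square: lon ⌊0.00354/0.00833333⌋ = 0; lat ⌊0.02403/0.00416667⌋ = 5.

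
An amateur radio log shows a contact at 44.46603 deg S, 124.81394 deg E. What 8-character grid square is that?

PE25jm78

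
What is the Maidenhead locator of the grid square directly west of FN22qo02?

FN22po92

Longitude extended square 0; −1 → -1, wraps to 9, carry into subsquare.
Longitude subsquare q = 16; −1 → 15 = p.
The latitude characters are unchanged.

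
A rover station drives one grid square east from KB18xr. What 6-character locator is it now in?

KB28ar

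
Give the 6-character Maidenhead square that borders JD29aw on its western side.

Longitude subsquare a = 0; −1 → -1, wraps to 23 = x, carry into square.
Longitude square 2; −1 → 1.
The latitude characters are unchanged.

JD19xw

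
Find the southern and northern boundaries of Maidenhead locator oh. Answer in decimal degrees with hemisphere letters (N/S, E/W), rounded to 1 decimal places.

20.0° S, 10.0° S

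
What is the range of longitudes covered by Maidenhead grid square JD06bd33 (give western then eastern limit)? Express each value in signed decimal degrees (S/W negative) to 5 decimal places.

Field J=9, D=3: +9·20° lon, +3·10° lat → SW at lon 0°, lat -60°.
Square 0, 6: +0·2° lon, +6·1° lat → SW at lon 0°, lat -54°.
Subsquare b=1, d=3: +1·0.0833333° lon, +3·0.0416667° lat → SW at lon 0.0833333°, lat -53.875°.
Extended square 3, 3: +3·0.00833333° lon, +3·0.00416667° lat → SW at lon 0.108333°, lat -53.8625°.
Cell spans 0.00833333° lon × 0.00416667° lat.
west 0.10833, east 0.11667.

0.10833, 0.11667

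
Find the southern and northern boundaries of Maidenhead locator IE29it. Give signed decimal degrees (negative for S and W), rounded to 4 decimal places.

-40.2083, -40.1667

Field I=8, E=4: +8·20° lon, +4·10° lat → SW at lon -20°, lat -50°.
Square 2, 9: +2·2° lon, +9·1° lat → SW at lon -16°, lat -41°.
Subsquare i=8, t=19: +8·0.0833333° lon, +19·0.0416667° lat → SW at lon -15.3333°, lat -40.2083°.
Cell spans 0.0833333° lon × 0.0416667° lat.
south -40.2083, north -40.1667.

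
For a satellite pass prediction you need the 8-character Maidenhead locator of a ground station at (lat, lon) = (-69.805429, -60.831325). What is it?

Offset from 180°W / 90°S: lon 119.16868°, lat 20.19457°.
Field: lon ⌊119.16868/20⌋ = 5 → F; lat ⌊20.19457/10⌋ = 2 → C.
Square: lon ⌊19.16868/2⌋ = 9; lat ⌊0.19457/1⌋ = 0.
Subsquare: lon ⌊1.16868/0.0833333⌋ = 14 → o; lat ⌊0.19457/0.0416667⌋ = 4 → e.
Extended square: lon ⌊0.00201/0.00833333⌋ = 0; lat ⌊0.02790/0.00416667⌋ = 6.

FC90oe06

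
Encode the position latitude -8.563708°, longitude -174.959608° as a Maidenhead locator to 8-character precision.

AI21mk44

Add 180° to longitude and 90° to latitude: 5.04039, 81.43629.
Field: lon ⌊5.04039/20⌋ = 0 → A; lat ⌊81.43629/10⌋ = 8 → I.
Square: lon ⌊5.04039/2⌋ = 2; lat ⌊1.43629/1⌋ = 1.
Subsquare: lon ⌊1.04039/0.0833333⌋ = 12 → m; lat ⌊0.43629/0.0416667⌋ = 10 → k.
Extended square: lon ⌊0.04039/0.00833333⌋ = 4; lat ⌊0.01963/0.00416667⌋ = 4.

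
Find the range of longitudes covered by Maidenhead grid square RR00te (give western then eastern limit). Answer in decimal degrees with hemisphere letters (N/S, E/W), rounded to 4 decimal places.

161.5833° E, 161.6667° E

Field R=17, R=17: +17·20° lon, +17·10° lat → SW at lon 160°, lat 80°.
Square 0, 0: +0·2° lon, +0·1° lat → SW at lon 160°, lat 80°.
Subsquare t=19, e=4: +19·0.0833333° lon, +4·0.0416667° lat → SW at lon 161.583°, lat 80.1667°.
Cell spans 0.0833333° lon × 0.0416667° lat.
west 161.5833° E, east 161.6667° E.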